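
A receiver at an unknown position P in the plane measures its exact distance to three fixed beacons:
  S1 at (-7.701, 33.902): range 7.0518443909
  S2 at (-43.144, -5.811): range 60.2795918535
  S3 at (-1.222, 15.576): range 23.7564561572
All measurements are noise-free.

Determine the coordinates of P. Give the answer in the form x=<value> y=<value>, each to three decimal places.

x=-3.113 y=39.257

eq1: (x + 7.701)² + (y − 33.902)² = 7.0518443909²
eq2: (x + 43.144)² + (y + 5.811)² = 60.2795918535²
eq3: (x + 1.222)² + (y − 15.576)² = 23.7564561572²
eq3−eq1, eq3−eq2 (x²,y² cancel):
  -12.958·x + 36.652·y = 1479.186645
  -83.844·x − 42.774·y = -1418.192588
det = -12.958·-42.774 − 36.652·-83.844 = 3627.315780
x = (1479.186645·-42.774 − 36.652·-1418.192588) / 3627.315780 = -3.112807
y = (-12.958·-1418.192588 − 1479.186645·-83.844) / 3627.315780 = 39.257091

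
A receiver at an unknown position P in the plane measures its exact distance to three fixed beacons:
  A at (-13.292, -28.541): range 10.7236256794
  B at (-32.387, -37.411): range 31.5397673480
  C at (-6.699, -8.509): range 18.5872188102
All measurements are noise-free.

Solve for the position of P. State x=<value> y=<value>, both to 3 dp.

x=-2.733 y=-26.668

eq1: (x + 13.292)² + (y + 28.541)² = 10.7236256794²
eq2: (x + 32.387)² + (y + 37.411)² = 31.5397673480²
eq3: (x + 6.699)² + (y + 8.509)² = 18.5872188102²
eq1−eq3, eq1−eq2 (x²,y² cancel):
  13.186·x + 40.064·y = -1104.474818
  -38.190·x − 17.740·y = 577.473968
det = 13.186·-17.740 − 40.064·-38.190 = 1296.124520
x = (-1104.474818·-17.740 − 40.064·577.473968) / 1296.124520 = -2.733174
y = (13.186·577.473968 − -1104.474818·-38.190) / 1296.124520 = -26.668211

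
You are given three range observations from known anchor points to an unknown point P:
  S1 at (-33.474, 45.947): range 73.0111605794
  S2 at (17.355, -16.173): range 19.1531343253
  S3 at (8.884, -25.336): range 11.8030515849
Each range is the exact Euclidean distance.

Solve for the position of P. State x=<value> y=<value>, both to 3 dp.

eq1: (x + 33.474)² + (y − 45.947)² = 73.0111605794²
eq2: (x − 17.355)² + (y + 16.173)² = 19.1531343253²
eq3: (x − 8.884)² + (y + 25.336)² = 11.8030515849²
eq1−eq3, eq1−eq2 (x²,y² cancel):
  84.716·x − 142.566·y = 2680.520409
  101.658·x − 124.240·y = 2294.913484
det = 84.716·-124.240 − -142.566·101.658 = 3967.858588
x = (2680.520409·-124.240 − -142.566·2294.913484) / 3967.858588 = -1.474654
y = (84.716·2294.913484 − 2680.520409·101.658) / 3967.858588 = -19.678235

x=-1.475 y=-19.678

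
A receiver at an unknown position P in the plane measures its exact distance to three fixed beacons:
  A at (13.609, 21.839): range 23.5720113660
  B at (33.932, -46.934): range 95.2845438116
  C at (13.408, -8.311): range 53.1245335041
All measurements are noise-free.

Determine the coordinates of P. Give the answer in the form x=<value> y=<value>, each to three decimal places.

eq1: (x − 13.609)² + (y − 21.839)² = 23.5720113660²
eq2: (x − 33.932)² + (y + 46.934)² = 95.2845438116²
eq3: (x − 13.408)² + (y + 8.311)² = 53.1245335041²
eq2−eq1, eq2−eq3 (x²,y² cancel):
  -40.646·x + 137.546·y = 5831.470392
  -41.048·x + 77.246·y = 3151.594434
det = -40.646·77.246 − 137.546·-41.048 = 2506.247292
x = (5831.470392·77.246 − 137.546·3151.594434) / 2506.247292 = 6.770503
y = (-40.646·3151.594434 − 5831.470392·-41.048) / 2506.247292 = 44.397251

x=6.771 y=44.397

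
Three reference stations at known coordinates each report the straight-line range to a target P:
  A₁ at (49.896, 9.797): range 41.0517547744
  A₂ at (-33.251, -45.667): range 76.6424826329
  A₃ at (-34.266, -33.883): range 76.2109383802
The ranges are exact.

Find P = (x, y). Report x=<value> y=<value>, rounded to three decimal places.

eq1: (x − 49.896)² + (y − 9.797)² = 41.0517547744²
eq2: (x + 33.251)² + (y + 45.667)² = 76.6424826329²
eq3: (x + 34.266)² + (y + 33.883)² = 76.2109383802²
eq3−eq1, eq3−eq2 (x²,y² cancel):
  168.324·x + 87.360·y = 4386.236139
  2.030·x − 23.568·y = 802.924430
det = 168.324·-23.568 − 87.360·2.030 = -4144.400832
x = (4386.236139·-23.568 − 87.360·802.924430) / -4144.400832 = 41.868125
y = (168.324·802.924430 − 4386.236139·2.030) / -4144.400832 = -30.462158

x=41.868 y=-30.462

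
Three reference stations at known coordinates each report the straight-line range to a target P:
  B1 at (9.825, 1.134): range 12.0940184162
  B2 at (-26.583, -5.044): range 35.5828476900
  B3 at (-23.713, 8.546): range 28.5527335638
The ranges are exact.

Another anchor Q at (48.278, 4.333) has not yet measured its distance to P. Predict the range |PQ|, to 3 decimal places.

44.332

eq1: (x − 9.825)² + (y − 1.134)² = 12.0940184162²
eq2: (x + 26.583)² + (y + 5.044)² = 35.5828476900²
eq3: (x + 23.713)² + (y − 8.546)² = 28.5527335638²
eq2−eq3, eq2−eq1 (x²,y² cancel):
  5.740·x + 27.180·y = 354.123116
  72.816·x + 12.356·y = 485.592524
det = 5.740·12.356 − 27.180·72.816 = -1908.215440
x = (354.123116·12.356 − 27.180·485.592524) / -1908.215440 = 4.623618
y = (5.740·485.592524 − 354.123116·72.816) / -1908.215440 = 12.052375
|P − Q| = √((4.623618 − 48.278)² + (12.052375 − 4.333)²) = 44.331634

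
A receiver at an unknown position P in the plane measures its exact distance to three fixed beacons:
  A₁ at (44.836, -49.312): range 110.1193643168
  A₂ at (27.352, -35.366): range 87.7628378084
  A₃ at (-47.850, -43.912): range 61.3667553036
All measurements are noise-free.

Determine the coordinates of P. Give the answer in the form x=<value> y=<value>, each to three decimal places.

x=-42.887 y=17.254

eq1: (x − 44.836)² + (y + 49.312)² = 110.1193643168²
eq2: (x − 27.352)² + (y + 35.366)² = 87.7628378084²
eq3: (x + 47.850)² + (y + 43.912)² = 61.3667553036²
eq3−eq1, eq3−eq2 (x²,y² cancel):
  185.372·x − 10.800·y = -8136.341745
  150.404·x + 17.092·y = -6155.437428
det = 185.372·17.092 − -10.800·150.404 = 4792.741424
x = (-8136.341745·17.092 − -10.800·-6155.437428) / 4792.741424 = -42.886745
y = (185.372·-6155.437428 − -8136.341745·150.404) / 4792.741424 = 17.253715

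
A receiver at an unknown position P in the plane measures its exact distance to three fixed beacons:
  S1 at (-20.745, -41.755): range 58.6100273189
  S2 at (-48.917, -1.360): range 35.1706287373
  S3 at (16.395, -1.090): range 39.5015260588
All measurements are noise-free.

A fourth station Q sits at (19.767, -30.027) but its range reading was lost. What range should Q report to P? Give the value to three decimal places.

60.690

eq1: (x + 20.745)² + (y + 41.755)² = 58.6100273189²
eq2: (x + 48.917)² + (y + 1.360)² = 35.1706287373²
eq3: (x − 16.395)² + (y + 1.090)² = 39.5015260588²
eq3−eq2, eq3−eq1 (x²,y² cancel):
  -130.624·x − 0.540·y = 2448.135799
  -74.280·x − 81.330·y = 29.086184
det = -130.624·-81.330 − -0.540·-74.280 = 10583.538720
x = (2448.135799·-81.330 − -0.540·29.086184) / 10583.538720 = -18.811400
y = (-130.624·29.086184 − 2448.135799·-74.280) / 10583.538720 = 16.823123
|P − Q| = √((-18.811400 − 19.767)² + (16.823123 − -30.027)²) = 60.689595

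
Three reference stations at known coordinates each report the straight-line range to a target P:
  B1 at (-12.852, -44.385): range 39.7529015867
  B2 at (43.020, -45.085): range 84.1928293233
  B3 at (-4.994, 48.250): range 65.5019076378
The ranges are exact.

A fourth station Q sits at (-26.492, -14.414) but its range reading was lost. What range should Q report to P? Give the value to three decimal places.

eq1: (x + 12.852)² + (y + 44.385)² = 39.7529015867²
eq2: (x − 43.020)² + (y + 45.085)² = 84.1928293233²
eq3: (x + 4.994)² + (y − 48.250)² = 65.5019076378²
eq3−eq2, eq3−eq1 (x²,y² cancel):
  96.028·x − 186.670·y = -1267.557516
  -15.716·x − 185.270·y = 2492.406313
det = 96.028·-185.270 − -186.670·-15.716 = -20724.813280
x = (-1267.557516·-185.270 − -186.670·2492.406313) / -20724.813280 = -33.780660
y = (96.028·2492.406313 − -1267.557516·-15.716) / -20724.813280 = -10.587302
|P − Q| = √((-33.780660 − -26.492)² + (-10.587302 − -14.414)²) = 8.232143

8.232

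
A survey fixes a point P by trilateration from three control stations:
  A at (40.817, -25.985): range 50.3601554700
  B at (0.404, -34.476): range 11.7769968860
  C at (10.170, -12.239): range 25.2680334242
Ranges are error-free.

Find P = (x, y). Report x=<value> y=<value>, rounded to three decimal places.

x=-9.499 y=-28.101

eq1: (x − 40.817)² + (y + 25.985)² = 50.3601554700²
eq2: (x − 0.404)² + (y + 34.476)² = 11.7769968860²
eq3: (x − 10.170)² + (y + 12.239)² = 25.2680334242²
eq3−eq2, eq3−eq1 (x²,y² cancel):
  -19.532·x − 44.474·y = 1435.311628
  61.294·x − 27.492·y = 190.353947
det = -19.532·-27.492 − -44.474·61.294 = 3262.963100
x = (1435.311628·-27.492 − -44.474·190.353947) / 3262.963100 = -9.498663
y = (-19.532·190.353947 − 1435.311628·61.294) / 3262.963100 = -28.101447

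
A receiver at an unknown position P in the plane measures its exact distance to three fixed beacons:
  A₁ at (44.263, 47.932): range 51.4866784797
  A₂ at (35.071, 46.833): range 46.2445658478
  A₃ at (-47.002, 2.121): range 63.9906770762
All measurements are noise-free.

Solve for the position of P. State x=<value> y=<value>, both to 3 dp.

eq1: (x − 44.263)² + (y − 47.932)² = 51.4866784797²
eq2: (x − 35.071)² + (y − 46.833)² = 46.2445658478²
eq3: (x + 47.002)² + (y − 2.121)² = 63.9906770762²
eq3−eq2, eq3−eq1 (x²,y² cancel):
  164.146·x + 89.424·y = 3165.865167
  182.530·x + 91.622·y = 3486.931840
det = 164.146·91.622 − 89.424·182.530 = -1283.177908
x = (3165.865167·91.622 − 89.424·3486.931840) / -1283.177908 = 16.952049
y = (164.146·3486.931840 − 3165.865167·182.530) / -1283.177908 = 4.285809

x=16.952 y=4.286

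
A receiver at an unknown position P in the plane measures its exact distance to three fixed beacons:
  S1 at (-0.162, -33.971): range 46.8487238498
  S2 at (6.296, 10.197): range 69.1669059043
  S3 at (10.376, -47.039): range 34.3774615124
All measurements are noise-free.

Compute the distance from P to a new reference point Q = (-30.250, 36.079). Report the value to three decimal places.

112.144

eq1: (x + 0.162)² + (y + 33.971)² = 46.8487238498²
eq2: (x − 6.296)² + (y − 10.197)² = 69.1669059043²
eq3: (x − 10.376)² + (y + 47.039)² = 34.3774615124²
eq1−eq3, eq1−eq2 (x²,y² cancel):
  21.076·x − 26.136·y = 2179.266878
  12.916·x + 88.336·y = -3599.694606
det = 21.076·88.336 − -26.136·12.916 = 2199.342112
x = (2179.266878·88.336 − -26.136·-3599.694606) / 2199.342112 = 44.752519
y = (21.076·-3599.694606 − 2179.266878·12.916) / 2199.342112 = -47.293495
|P − Q| = √((44.752519 − -30.250)² + (-47.293495 − 36.079)²) = 112.144330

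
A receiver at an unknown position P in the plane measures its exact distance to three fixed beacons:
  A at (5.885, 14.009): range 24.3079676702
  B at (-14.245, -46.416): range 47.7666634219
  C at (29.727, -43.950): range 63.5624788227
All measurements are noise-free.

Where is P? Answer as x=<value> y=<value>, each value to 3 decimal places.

eq1: (x − 5.885)² + (y − 14.009)² = 24.3079676702²
eq2: (x + 14.245)² + (y + 46.416)² = 47.7666634219²
eq3: (x − 29.727)² + (y + 43.950)² = 63.5624788227²
eq3−eq1, eq3−eq2 (x²,y² cancel):
  -47.684·x + 115.918·y = 864.899699
  -87.944·x − 4.932·y = 1300.602632
det = -47.684·-4.932 − 115.918·-87.944 = 10429.470080
x = (864.899699·-4.932 − 115.918·1300.602632) / 10429.470080 = -14.864508
y = (-47.684·1300.602632 − 864.899699·-87.944) / 10429.470080 = 1.346646

x=-14.865 y=1.347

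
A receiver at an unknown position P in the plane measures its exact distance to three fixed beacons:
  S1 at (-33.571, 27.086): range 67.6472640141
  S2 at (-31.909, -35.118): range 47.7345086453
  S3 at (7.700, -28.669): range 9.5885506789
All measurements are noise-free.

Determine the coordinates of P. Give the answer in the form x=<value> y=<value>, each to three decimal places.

x=13.764 y=-21.241

eq1: (x + 33.571)² + (y − 27.086)² = 67.6472640141²
eq2: (x + 31.909)² + (y + 35.118)² = 47.7345086453²
eq3: (x − 7.700)² + (y + 28.669)² = 9.5885506789²
eq2−eq3, eq2−eq1 (x²,y² cancel):
  79.218·x + 12.898·y = 816.386367
  -3.324·x + 124.408·y = -2688.363781
det = 79.218·124.408 − 12.898·-3.324 = 9898.225896
x = (816.386367·124.408 − 12.898·-2688.363781) / 9898.225896 = 13.764033
y = (79.218·-2688.363781 − 816.386367·-3.324) / 9898.225896 = -21.241497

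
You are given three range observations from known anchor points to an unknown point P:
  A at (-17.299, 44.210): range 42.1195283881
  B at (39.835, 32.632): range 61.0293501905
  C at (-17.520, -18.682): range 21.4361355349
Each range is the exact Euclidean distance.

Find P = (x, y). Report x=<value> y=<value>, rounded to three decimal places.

x=-13.122 y=2.298

eq1: (x + 17.299)² + (y − 44.210)² = 42.1195283881²
eq2: (x − 39.835)² + (y − 32.632)² = 61.0293501905²
eq3: (x + 17.520)² + (y + 18.682)² = 21.4361355349²
eq1−eq2, eq1−eq3 (x²,y² cancel):
  114.268·x − 23.156·y = -1552.631765
  -0.442·x − 125.784·y = -283.265212
det = 114.268·-125.784 − -23.156·-0.442 = -14383.321064
x = (-1552.631765·-125.784 − -23.156·-283.265212) / -14383.321064 = -13.121931
y = (114.268·-283.265212 − -1552.631765·-0.442) / -14383.321064 = 2.298107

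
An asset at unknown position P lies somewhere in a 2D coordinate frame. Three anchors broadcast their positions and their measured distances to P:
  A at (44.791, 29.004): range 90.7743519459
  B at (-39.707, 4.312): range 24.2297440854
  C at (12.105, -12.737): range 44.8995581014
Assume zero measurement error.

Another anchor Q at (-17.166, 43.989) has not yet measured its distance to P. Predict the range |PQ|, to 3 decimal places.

eq1: (x − 44.791)² + (y − 29.004)² = 90.7743519459²
eq2: (x + 39.707)² + (y − 4.312)² = 24.2297440854²
eq3: (x − 12.105)² + (y + 12.737)² = 44.8995581014²
eq3−eq2, eq3−eq1 (x²,y² cancel):
  -103.624·x + 34.098·y = 2715.366818
  65.372·x + 83.482·y = -3685.309150
det = -103.624·83.482 − 34.098·65.372 = -10879.793224
x = (2715.366818·83.482 − 34.098·-3685.309150) / -10879.793224 = -32.385351
y = (-103.624·-3685.309150 − 2715.366818·65.372) / -10879.793224 = -18.785055
|P − Q| = √((-32.385351 − -17.166)² + (-18.785055 − 43.989)²) = 64.592652

64.593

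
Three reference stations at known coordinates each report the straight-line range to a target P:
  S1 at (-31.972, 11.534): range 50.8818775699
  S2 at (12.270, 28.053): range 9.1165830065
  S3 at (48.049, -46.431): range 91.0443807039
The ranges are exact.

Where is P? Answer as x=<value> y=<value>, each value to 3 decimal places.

eq1: (x + 31.972)² + (y − 11.534)² = 50.8818775699²
eq2: (x − 12.270)² + (y − 28.053)² = 9.1165830065²
eq3: (x − 48.049)² + (y + 46.431)² = 91.0443807039²
eq2−eq3, eq2−eq1 (x²,y² cancel):
  71.558·x − 148.968·y = -4678.946719
  -88.484·x − 33.038·y = -2288.135148
det = 71.558·-33.038 − -148.968·-88.484 = -15545.417716
x = (-4678.946719·-33.038 − -148.968·-2288.135148) / -15545.417716 = 11.982687
y = (71.558·-2288.135148 − -4678.946719·-88.484) / -15545.417716 = 37.165054

x=11.983 y=37.165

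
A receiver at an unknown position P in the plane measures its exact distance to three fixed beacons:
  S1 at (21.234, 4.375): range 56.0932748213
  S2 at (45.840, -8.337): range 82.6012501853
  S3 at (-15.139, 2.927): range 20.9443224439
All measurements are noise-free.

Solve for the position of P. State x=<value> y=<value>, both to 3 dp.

x=-34.467 y=10.994

eq1: (x − 21.234)² + (y − 4.375)² = 56.0932748213²
eq2: (x − 45.840)² + (y + 8.337)² = 82.6012501853²
eq3: (x + 15.139)² + (y − 2.927)² = 20.9443224439²
eq1−eq3, eq1−eq2 (x²,y² cancel):
  -72.746·x − 2.896·y = 2475.524107
  49.212·x − 25.424·y = -1975.723264
det = -72.746·-25.424 − -2.896·49.212 = 1992.012256
x = (2475.524107·-25.424 − -2.896·-1975.723264) / 1992.012256 = -34.467368
y = (-72.746·-1975.723264 − 2475.524107·49.212) / 1992.012256 = 10.994145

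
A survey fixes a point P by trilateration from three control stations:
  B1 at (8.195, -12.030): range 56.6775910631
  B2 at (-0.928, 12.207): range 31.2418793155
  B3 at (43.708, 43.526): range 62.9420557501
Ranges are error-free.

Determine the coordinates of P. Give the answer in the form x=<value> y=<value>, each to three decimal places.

eq1: (x − 8.195)² + (y + 12.030)² = 56.6775910631²
eq2: (x + 0.928)² + (y − 12.207)² = 31.2418793155²
eq3: (x − 43.708)² + (y − 43.526)² = 62.9420557501²
eq3−eq1, eq3−eq2 (x²,y² cancel):
  -71.026·x − 111.112·y = -2843.669962
  -89.272·x − 62.638·y = -669.382548
det = -71.026·-62.638 − -111.112·-89.272 = -5470.263876
x = (-2843.669962·-62.638 − -111.112·-669.382548) / -5470.263876 = -18.965331
y = (-71.026·-669.382548 − -2843.669962·-89.272) / -5470.263876 = 37.716012

x=-18.965 y=37.716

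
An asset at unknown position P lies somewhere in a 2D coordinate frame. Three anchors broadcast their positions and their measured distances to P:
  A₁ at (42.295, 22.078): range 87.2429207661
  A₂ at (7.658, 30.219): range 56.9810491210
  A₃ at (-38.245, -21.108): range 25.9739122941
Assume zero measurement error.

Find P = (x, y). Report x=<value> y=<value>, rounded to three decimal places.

x=-43.138 y=4.401

eq1: (x − 42.295)² + (y − 22.078)² = 87.2429207661²
eq2: (x − 7.658)² + (y − 30.219)² = 56.9810491210²
eq3: (x + 38.245)² + (y + 21.108)² = 25.9739122941²
eq2−eq1, eq2−eq3 (x²,y² cancel):
  69.274·x − 16.282·y = -3060.015081
  -91.806·x − 102.654·y = 3508.590603
det = 69.274·-102.654 − -16.282·-91.806 = -8606.038488
x = (-3060.015081·-102.654 − -16.282·3508.590603) / -8606.038488 = -43.138276
y = (69.274·3508.590603 − -3060.015081·-91.806) / -8606.038488 = 4.400821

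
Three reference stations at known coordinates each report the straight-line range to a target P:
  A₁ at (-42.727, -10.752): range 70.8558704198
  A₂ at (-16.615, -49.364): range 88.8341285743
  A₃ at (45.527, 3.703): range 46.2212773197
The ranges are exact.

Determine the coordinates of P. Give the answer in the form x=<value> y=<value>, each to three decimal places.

eq1: (x + 42.727)² + (y + 10.752)² = 70.8558704198²
eq2: (x + 16.615)² + (y + 49.364)² = 88.8341285743²
eq3: (x − 45.527)² + (y − 3.703)² = 46.2212773197²
eq3−eq2, eq3−eq1 (x²,y² cancel):
  -124.284·x − 106.134·y = -5128.653139
  -176.508·x − 28.910·y = -3029.365801
det = -124.284·-28.910 − -106.134·-176.508 = -15140.449632
x = (-5128.653139·-28.910 − -106.134·-3029.365801) / -15140.449632 = 11.442814
y = (-124.284·-3029.365801 − -5128.653139·-176.508) / -15140.449632 = 34.922781

x=11.443 y=34.923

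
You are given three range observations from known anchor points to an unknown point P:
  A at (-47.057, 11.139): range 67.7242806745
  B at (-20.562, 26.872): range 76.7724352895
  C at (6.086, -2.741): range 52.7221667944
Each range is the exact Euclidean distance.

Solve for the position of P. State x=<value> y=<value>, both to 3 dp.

x=-17.600 y=-49.843

eq1: (x + 47.057)² + (y − 11.139)² = 67.7242806745²
eq2: (x + 20.562)² + (y − 26.872)² = 76.7724352895²
eq3: (x − 6.086)² + (y + 2.741)² = 52.7221667944²
eq1−eq2, eq1−eq3 (x²,y² cancel):
  52.990·x + 31.466·y = -2500.966969
  106.286·x − 27.760·y = -486.934772
det = 52.990·-27.760 − 31.466·106.286 = -4815.397676
x = (-2500.966969·-27.760 − 31.466·-486.934772) / -4815.397676 = -17.599529
y = (52.990·-486.934772 − -2500.966969·106.286) / -4815.397676 = -49.843257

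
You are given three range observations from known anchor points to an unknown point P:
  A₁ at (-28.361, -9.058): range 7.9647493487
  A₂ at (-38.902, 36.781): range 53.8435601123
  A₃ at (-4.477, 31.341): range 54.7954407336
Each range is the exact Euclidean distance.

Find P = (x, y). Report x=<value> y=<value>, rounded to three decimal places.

eq1: (x + 28.361)² + (y + 9.058)² = 7.9647493487²
eq2: (x + 38.902)² + (y − 36.781)² = 53.8435601123²
eq3: (x + 4.477)² + (y − 31.341)² = 54.7954407336²
eq3−eq1, eq3−eq2 (x²,y² cancel):
  -47.768·x − 80.798·y = 2823.194968
  -68.850·x + 10.880·y = 1967.317115
det = -47.768·10.880 − -80.798·-68.850 = -6082.658140
x = (2823.194968·10.880 − -80.798·1967.317115) / -6082.658140 = -31.182362
y = (-47.768·1967.317115 − 2823.194968·-68.850) / -6082.658140 = -16.506298

x=-31.182 y=-16.506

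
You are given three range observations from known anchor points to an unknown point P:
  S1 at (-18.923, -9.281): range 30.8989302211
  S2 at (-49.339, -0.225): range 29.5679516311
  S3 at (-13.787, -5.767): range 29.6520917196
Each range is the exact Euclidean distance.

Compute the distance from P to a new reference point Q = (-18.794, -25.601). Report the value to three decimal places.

46.770

eq1: (x + 18.923)² + (y + 9.281)² = 30.8989302211²
eq2: (x + 49.339)² + (y + 0.225)² = 29.5679516311²
eq3: (x + 13.787)² + (y + 5.767)² = 29.6520917196²
eq1−eq3, eq1−eq2 (x²,y² cancel):
  10.272·x + 7.028·y = -145.379887
  -60.832·x + 18.112·y = 2070.650781
det = 10.272·18.112 − 7.028·-60.832 = 613.573760
x = (-145.379887·18.112 − 7.028·2070.650781) / 613.573760 = -28.009109
y = (10.272·2070.650781 − -145.379887·-60.832) / 613.573760 = 20.251804
|P − Q| = √((-28.009109 − -18.794)² + (20.251804 − -25.601)²) = 46.769626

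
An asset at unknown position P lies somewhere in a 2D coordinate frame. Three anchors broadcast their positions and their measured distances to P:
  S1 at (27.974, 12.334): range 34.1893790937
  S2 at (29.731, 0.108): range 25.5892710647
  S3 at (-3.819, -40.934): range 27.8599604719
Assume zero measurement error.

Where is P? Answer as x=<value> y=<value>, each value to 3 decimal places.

eq1: (x − 27.974)² + (y − 12.334)² = 34.1893790937²
eq2: (x − 29.731)² + (y − 0.108)² = 25.5892710647²
eq3: (x + 3.819)² + (y + 40.934)² = 27.8599604719²
eq2−eq1, eq2−eq3 (x²,y² cancel):
  -3.514·x + 24.452·y = -463.374642
  -67.100·x − 82.084·y = 684.866488
det = -3.514·-82.084 − 24.452·-67.100 = 1929.172376
x = (-463.374642·-82.084 − 24.452·684.866488) / 1929.172376 = 11.035452
y = (-3.514·684.866488 − -463.374642·-67.100) / 1929.172376 = -17.364472

x=11.035 y=-17.364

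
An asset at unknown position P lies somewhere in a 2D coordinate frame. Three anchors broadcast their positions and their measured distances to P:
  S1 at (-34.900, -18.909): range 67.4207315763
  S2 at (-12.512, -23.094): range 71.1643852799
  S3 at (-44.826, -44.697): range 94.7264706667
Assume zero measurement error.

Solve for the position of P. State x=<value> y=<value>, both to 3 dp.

eq1: (x + 34.900)² + (y + 18.909)² = 67.4207315763²
eq2: (x + 12.512)² + (y + 23.094)² = 71.1643852799²
eq3: (x + 44.826)² + (y + 44.697)² = 94.7264706667²
eq2−eq3, eq2−eq1 (x²,y² cancel):
  -64.628·x − 43.206·y = -591.425408
  -44.776·x + 8.370·y = 1404.491987
det = -64.628·8.370 − -43.206·-44.776 = -2475.528216
x = (-591.425408·8.370 − -43.206·1404.491987) / -2475.528216 = -22.513276
y = (-64.628·1404.491987 − -591.425408·-44.776) / -2475.528216 = 47.364103

x=-22.513 y=47.364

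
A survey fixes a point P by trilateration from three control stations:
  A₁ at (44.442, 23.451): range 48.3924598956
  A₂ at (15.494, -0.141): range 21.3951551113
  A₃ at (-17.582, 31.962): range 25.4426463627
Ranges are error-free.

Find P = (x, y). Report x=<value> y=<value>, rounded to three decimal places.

eq1: (x − 44.442)² + (y − 23.451)² = 48.3924598956²
eq2: (x − 15.494)² + (y + 0.141)² = 21.3951551113²
eq3: (x + 17.582)² + (y − 31.962)² = 25.4426463627²
eq3−eq2, eq3−eq1 (x²,y² cancel):
  66.152·x − 64.206·y = -901.036659
  124.048·x − 17.022·y = -500.157324
det = 66.152·-17.022 − -64.206·124.048 = 6838.586544
x = (-901.036659·-17.022 − -64.206·-500.157324) / 6838.586544 = -2.453088
y = (66.152·-500.157324 − -901.036659·124.048) / 6838.586544 = 11.506089

x=-2.453 y=11.506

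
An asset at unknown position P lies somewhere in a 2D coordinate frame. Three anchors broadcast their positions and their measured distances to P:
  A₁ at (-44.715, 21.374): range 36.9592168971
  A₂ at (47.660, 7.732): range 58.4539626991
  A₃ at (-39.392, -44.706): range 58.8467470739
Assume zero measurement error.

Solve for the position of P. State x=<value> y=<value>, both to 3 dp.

eq1: (x + 44.715)² + (y − 21.374)² = 36.9592168971²
eq2: (x − 47.660)² + (y − 7.732)² = 58.4539626991²
eq3: (x + 39.392)² + (y + 44.706)² = 58.8467470739²
eq3−eq1, eq3−eq2 (x²,y² cancel):
  -10.646·x + 132.160·y = 1002.878929
  174.104·x + 104.876·y = -1173.022790
det = -10.646·104.876 − 132.160·174.104 = -24126.094536
x = (1002.878929·104.876 − 132.160·-1173.022790) / -24126.094536 = -10.785195
y = (-10.646·-1173.022790 − 1002.878929·174.104) / -24126.094536 = 6.719580

x=-10.785 y=6.720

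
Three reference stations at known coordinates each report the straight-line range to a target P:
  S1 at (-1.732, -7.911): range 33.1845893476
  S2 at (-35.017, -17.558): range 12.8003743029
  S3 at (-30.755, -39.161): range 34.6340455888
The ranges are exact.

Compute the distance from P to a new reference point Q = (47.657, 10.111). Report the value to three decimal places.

83.754

eq1: (x + 1.732)² + (y + 7.911)² = 33.1845893476²
eq2: (x + 35.017)² + (y + 17.558)² = 12.8003743029²
eq3: (x + 30.755)² + (y + 39.161)² = 34.6340455888²
eq3−eq2, eq3−eq1 (x²,y² cancel):
  -8.524·x + 43.206·y = 90.687239
  58.046·x + 62.500·y = -2315.570057
det = -8.524·62.500 − 43.206·58.046 = -3040.685476
x = (90.687239·62.500 − 43.206·-2315.570057) / -3040.685476 = -34.766658
y = (-8.524·-2315.570057 − 90.687239·58.046) / -3040.685476 = -4.760074
|P − Q| = √((-34.766658 − 47.657)² + (-4.760074 − 10.111)²) = 83.754452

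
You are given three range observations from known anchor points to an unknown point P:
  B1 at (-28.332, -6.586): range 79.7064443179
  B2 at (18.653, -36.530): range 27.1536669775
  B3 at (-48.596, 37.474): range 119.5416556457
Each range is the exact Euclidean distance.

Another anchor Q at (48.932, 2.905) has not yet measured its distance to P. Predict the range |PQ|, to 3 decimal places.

38.905

eq1: (x + 28.332)² + (y + 6.586)² = 79.7064443179²
eq2: (x − 18.653)² + (y + 36.530)² = 27.1536669775²
eq3: (x + 48.596)² + (y − 37.474)² = 119.5416556457²
eq2−eq1, eq2−eq3 (x²,y² cancel):
  -93.970·x + 59.888·y = -6452.093324
  -134.498·x + 148.008·y = -11469.389221
det = -93.970·148.008 − 59.888·-134.498 = -5853.495536
x = (-6452.093324·148.008 − 59.888·-11469.389221) / -5853.495536 = 45.798728
y = (-93.970·-11469.389221 − -6452.093324·-134.498) / -5853.495536 = -35.873412
|P − Q| = √((45.798728 − 48.932)² + (-35.873412 − 2.905)²) = 38.904789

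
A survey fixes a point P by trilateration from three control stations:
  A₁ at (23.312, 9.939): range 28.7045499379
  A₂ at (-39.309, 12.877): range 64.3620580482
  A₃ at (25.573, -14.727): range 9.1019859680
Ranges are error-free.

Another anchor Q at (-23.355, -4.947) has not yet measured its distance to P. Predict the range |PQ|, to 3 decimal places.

eq1: (x − 23.312)² + (y − 9.939)² = 28.7045499379²
eq2: (x + 39.309)² + (y − 12.877)² = 64.3620580482²
eq3: (x − 25.573)² + (y + 14.727)² = 9.1019859680²
eq2−eq3, eq2−eq1 (x²,y² cancel):
  129.764·x − 55.208·y = 3219.476616
  125.242·x − 5.876·y = 2249.741784
det = 129.764·-5.876 − -55.208·125.242 = 6151.867072
x = (3219.476616·-5.876 − -55.208·2249.741784) / 6151.867072 = 17.114495
y = (129.764·2249.741784 − 3219.476616·125.242) / 6151.867072 = -18.088524
|P − Q| = √((17.114495 − -23.355)² + (-18.088524 − -4.947)²) = 42.549732

42.550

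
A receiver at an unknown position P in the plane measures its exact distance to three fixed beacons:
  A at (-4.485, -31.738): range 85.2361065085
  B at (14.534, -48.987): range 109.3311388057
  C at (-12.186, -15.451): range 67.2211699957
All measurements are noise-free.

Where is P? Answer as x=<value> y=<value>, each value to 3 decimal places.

eq1: (x + 4.485)² + (y + 31.738)² = 85.2361065085²
eq2: (x − 14.534)² + (y + 48.987)² = 109.3311388057²
eq3: (x + 12.186)² + (y + 15.451)² = 67.2211699957²
eq1−eq2, eq1−eq3 (x²,y² cancel):
  38.038·x − 34.498·y = -3104.556604
  -15.402·x + 32.574·y = 2106.324285
det = 38.038·32.574 − -34.498·-15.402 = 707.711616
x = (-3104.556604·32.574 − -34.498·2106.324285) / 707.711616 = -40.219563
y = (38.038·2106.324285 − -3104.556604·-15.402) / 707.711616 = 45.645686

x=-40.220 y=45.646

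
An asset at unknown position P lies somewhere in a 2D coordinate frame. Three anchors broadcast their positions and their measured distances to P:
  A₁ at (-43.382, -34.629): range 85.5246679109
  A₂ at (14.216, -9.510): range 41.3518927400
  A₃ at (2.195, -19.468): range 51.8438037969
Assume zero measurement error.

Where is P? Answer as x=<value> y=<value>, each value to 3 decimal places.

x=10.626 y=31.686

eq1: (x + 43.382)² + (y + 34.629)² = 85.5246679109²
eq2: (x − 14.216)² + (y + 9.510)² = 41.3518927400²
eq3: (x − 2.195)² + (y + 19.468)² = 51.8438037969²
eq3−eq2, eq3−eq1 (x²,y² cancel):
  24.042·x + 19.916·y = 886.514666
  -91.154·x − 30.322·y = -1929.344313
det = 24.042·-30.322 − 19.916·-91.154 = 1086.421540
x = (886.514666·-30.322 − 19.916·-1929.344313) / 1086.421540 = 10.625640
y = (24.042·-1929.344313 − 886.514666·-91.154) / 1086.421540 = 31.685732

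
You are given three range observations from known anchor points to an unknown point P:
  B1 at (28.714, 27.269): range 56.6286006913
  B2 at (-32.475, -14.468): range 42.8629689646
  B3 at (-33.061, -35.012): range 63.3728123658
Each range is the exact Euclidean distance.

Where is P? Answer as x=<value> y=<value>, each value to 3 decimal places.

eq1: (x − 28.714)² + (y − 27.269)² = 56.6286006913²
eq2: (x + 32.475)² + (y + 14.468)² = 42.8629689646²
eq3: (x + 33.061)² + (y + 35.012)² = 63.3728123658²
eq2−eq1, eq2−eq3 (x²,y² cancel):
  122.378·x + 83.474·y = -1065.420800
  -1.172·x − 41.088·y = -1123.958023
det = 122.378·-41.088 − 83.474·-1.172 = -4930.435736
x = (-1065.420800·-41.088 − 83.474·-1123.958023) / -4930.435736 = -27.907733
y = (122.378·-1123.958023 − -1065.420800·-1.172) / -4930.435736 = 28.150942

x=-27.908 y=28.151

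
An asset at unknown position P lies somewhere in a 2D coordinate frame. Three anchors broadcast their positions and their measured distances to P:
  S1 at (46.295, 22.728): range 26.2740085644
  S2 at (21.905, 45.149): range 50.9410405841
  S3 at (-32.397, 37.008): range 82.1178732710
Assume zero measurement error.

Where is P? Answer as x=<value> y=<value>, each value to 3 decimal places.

eq1: (x − 46.295)² + (y − 22.728)² = 26.2740085644²
eq2: (x − 21.905)² + (y − 45.149)² = 50.9410405841²
eq3: (x + 32.397)² + (y − 37.008)² = 82.1178732710²
eq2−eq1, eq2−eq3 (x²,y² cancel):
  48.780·x − 44.842·y = 2046.193873
  -108.604·x − 16.282·y = -4247.459048
det = 48.780·-16.282 − -44.842·-108.604 = -5664.256528
x = (2046.193873·-16.282 − -44.842·-4247.459048) / -5664.256528 = 39.507513
y = (48.780·-4247.459048 − 2046.193873·-108.604) / -5664.256528 = -2.654150

x=39.508 y=-2.654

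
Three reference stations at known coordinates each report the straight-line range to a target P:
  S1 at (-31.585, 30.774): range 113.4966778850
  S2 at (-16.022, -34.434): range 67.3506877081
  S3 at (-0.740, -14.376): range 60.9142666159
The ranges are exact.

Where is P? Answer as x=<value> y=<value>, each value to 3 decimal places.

x=49.901 y=-48.230

eq1: (x + 31.585)² + (y − 30.774)² = 113.4966778850²
eq2: (x + 16.022)² + (y + 34.434)² = 67.3506877081²
eq3: (x + 0.740)² + (y + 14.376)² = 60.9142666159²
eq1−eq3, eq1−eq2 (x²,y² cancel):
  61.690·x − 90.300·y = 7433.513689
  31.126·x − 130.416·y = 7843.134295
det = 61.690·-130.416 − -90.300·31.126 = -5234.685240
x = (7433.513689·-130.416 − -90.300·7843.134295) / -5234.685240 = 49.900631
y = (61.690·7843.134295 − 7433.513689·31.126) / -5234.685240 = -48.229721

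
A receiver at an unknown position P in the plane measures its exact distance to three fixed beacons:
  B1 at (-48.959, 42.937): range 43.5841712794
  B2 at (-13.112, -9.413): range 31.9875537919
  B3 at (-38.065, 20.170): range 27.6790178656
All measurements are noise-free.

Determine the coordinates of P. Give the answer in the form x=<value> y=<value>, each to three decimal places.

x=-10.481 y=22.466

eq1: (x + 48.959)² + (y − 42.937)² = 43.5841712794²
eq2: (x + 13.112)² + (y + 9.413)² = 31.9875537919²
eq3: (x + 38.065)² + (y − 20.170)² = 27.6790178656²
eq1−eq3, eq1−eq2 (x²,y² cancel):
  21.788·x − 45.534·y = -1251.344569
  71.694·x − 104.700·y = -3103.664148
det = 21.788·-104.700 − -45.534·71.694 = 983.310996
x = (-1251.344569·-104.700 − -45.534·-3103.664148) / 983.310996 = -10.481391
y = (21.788·-3103.664148 − -1251.344569·71.694) / 983.310996 = 22.466202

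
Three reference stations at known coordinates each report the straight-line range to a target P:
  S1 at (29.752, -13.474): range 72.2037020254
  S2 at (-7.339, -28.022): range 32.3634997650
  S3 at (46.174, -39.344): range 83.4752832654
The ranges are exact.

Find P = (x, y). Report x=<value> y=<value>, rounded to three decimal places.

x=-37.296 y=-40.268

eq1: (x − 29.752)² + (y + 13.474)² = 72.2037020254²
eq2: (x + 7.339)² + (y + 28.022)² = 32.3634997650²
eq3: (x − 46.174)² + (y + 39.344)² = 83.4752832654²
eq3−eq1, eq3−eq2 (x²,y² cancel):
  -32.844·x + 51.740·y = -858.510102
  -107.026·x + 22.644·y = 3079.831592
det = -32.844·22.644 − 51.740·-107.026 = 4793.805704
x = (-858.510102·22.644 − 51.740·3079.831592) / 4793.805704 = -37.296169
y = (-32.844·3079.831592 − -858.510102·-107.026) / 4793.805704 = -40.267984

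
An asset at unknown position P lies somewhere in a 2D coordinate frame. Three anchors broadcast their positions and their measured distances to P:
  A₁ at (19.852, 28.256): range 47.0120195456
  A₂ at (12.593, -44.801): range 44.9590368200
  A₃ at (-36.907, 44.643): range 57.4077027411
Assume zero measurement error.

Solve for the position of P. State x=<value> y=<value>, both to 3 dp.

x=-11.456 y=-6.815

eq1: (x − 19.852)² + (y − 28.256)² = 47.0120195456²
eq2: (x − 12.593)² + (y + 44.801)² = 44.9590368200²
eq3: (x + 36.907)² + (y − 44.643)² = 57.4077027411²
eq1−eq2, eq1−eq3 (x²,y² cancel):
  -14.518·x − 146.114·y = 1162.024800
  -113.518·x + 32.774·y = 1077.106306
det = -14.518·32.774 − -146.114·-113.518 = -17062.381984
x = (1162.024800·32.774 − -146.114·1077.106306) / -17062.381984 = -11.455875
y = (-14.518·1077.106306 − 1162.024800·-113.518) / -17062.381984 = -6.814600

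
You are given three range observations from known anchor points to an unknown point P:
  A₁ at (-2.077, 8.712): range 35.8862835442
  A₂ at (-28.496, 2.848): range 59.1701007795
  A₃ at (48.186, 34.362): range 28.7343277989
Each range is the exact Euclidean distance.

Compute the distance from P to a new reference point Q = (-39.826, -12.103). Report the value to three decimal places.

eq1: (x + 2.077)² + (y − 8.712)² = 35.8862835442²
eq2: (x + 28.496)² + (y − 2.848)² = 59.1701007795²
eq3: (x − 48.186)² + (y − 34.362)² = 28.7343277989²
eq1−eq2, eq1−eq3 (x²,y² cancel):
  -52.838·x − 11.728·y = -1473.355233
  100.526·x + 51.300·y = 3884.588520
det = -52.838·51.300 − -11.728·100.526 = -1531.620472
x = (-1473.355233·51.300 − -11.728·3884.588520) / -1531.620472 = 19.603204
y = (-52.838·3884.588520 − -1473.355233·100.526) / -1531.620472 = 37.309099
|P − Q| = √((19.603204 − -39.826)² + (37.309099 − -12.103)²) = 77.287683

77.288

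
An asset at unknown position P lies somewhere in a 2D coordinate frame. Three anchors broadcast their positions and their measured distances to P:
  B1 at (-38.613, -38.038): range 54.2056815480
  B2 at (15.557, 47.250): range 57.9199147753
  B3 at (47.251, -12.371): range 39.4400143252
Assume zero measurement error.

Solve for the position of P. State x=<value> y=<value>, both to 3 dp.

eq1: (x + 38.613)² + (y + 38.038)² = 54.2056815480²
eq2: (x − 15.557)² + (y − 47.250)² = 57.9199147753²
eq3: (x − 47.251)² + (y + 12.371)² = 39.4400143252²
eq2−eq3, eq2−eq1 (x²,y² cancel):
  63.388·x − 119.242·y = 1710.317691
  -108.340·x − 170.576·y = 879.731079
det = 63.388·-170.576 − -119.242·-108.340 = -23731.149768
x = (1710.317691·-170.576 − -119.242·879.731079) / -23731.149768 = 7.873123
y = (63.388·879.731079 − 1710.317691·-108.340) / -23731.149768 = -10.157966

x=7.873 y=-10.158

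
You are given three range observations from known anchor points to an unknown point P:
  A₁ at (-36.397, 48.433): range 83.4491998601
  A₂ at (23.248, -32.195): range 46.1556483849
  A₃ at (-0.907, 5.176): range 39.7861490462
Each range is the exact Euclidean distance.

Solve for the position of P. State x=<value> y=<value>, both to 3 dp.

eq1: (x + 36.397)² + (y − 48.433)² = 83.4491998601²
eq2: (x − 23.248)² + (y + 32.195)² = 46.1556483849²
eq3: (x + 0.907)² + (y − 5.176)² = 39.7861490462²
eq1−eq2, eq1−eq3 (x²,y² cancel):
  119.290·x − 161.256·y = 2739.915510
  70.980·x − 86.514·y = 1737.947828
det = 119.290·-86.514 − -161.256·70.980 = 1125.695820
x = (2739.915510·-86.514 − -161.256·1737.947828) / 1125.695820 = 38.388225
y = (119.290·1737.947828 − 2739.915510·70.980) / 1125.695820 = 11.406806

x=38.388 y=11.407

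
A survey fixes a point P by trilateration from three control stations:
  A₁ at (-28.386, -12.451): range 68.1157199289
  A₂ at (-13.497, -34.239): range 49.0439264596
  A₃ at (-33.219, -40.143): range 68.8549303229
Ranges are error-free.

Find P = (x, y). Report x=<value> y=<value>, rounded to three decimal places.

eq1: (x + 28.386)² + (y + 12.451)² = 68.1157199289²
eq2: (x + 13.497)² + (y + 34.239)² = 49.0439264596²
eq3: (x + 33.219)² + (y + 40.143)² = 68.8549303229²
eq3−eq1, eq3−eq2 (x²,y² cancel):
  9.666·x + 55.384·y = -1652.919885
  39.444·x + 11.808·y = 975.210427
det = 9.666·11.808 − 55.384·39.444 = -2070.430368
x = (-1652.919885·11.808 − 55.384·975.210427) / -2070.430368 = 35.513743
y = (9.666·975.210427 − -1652.919885·39.444) / -2070.430368 = -36.042823

x=35.514 y=-36.043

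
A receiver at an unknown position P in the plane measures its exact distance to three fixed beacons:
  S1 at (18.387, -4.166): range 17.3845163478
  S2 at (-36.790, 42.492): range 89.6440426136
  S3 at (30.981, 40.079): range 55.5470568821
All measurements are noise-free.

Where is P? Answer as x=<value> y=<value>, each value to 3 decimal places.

x=31.599 y=-15.465

eq1: (x − 18.387)² + (y + 4.166)² = 17.3845163478²
eq2: (x + 36.790)² + (y − 42.492)² = 89.6440426136²
eq3: (x − 30.981)² + (y − 40.079)² = 55.5470568821²
eq1−eq2, eq1−eq3 (x²,y² cancel):
  -110.354·x + 93.316·y = -4930.196128
  25.188·x + 88.490·y = -572.542843
det = -110.354·88.490 − 93.316·25.188 = -12115.668868
x = (-4930.196128·88.490 − 93.316·-572.542843) / -12115.668868 = 31.599217
y = (-110.354·-572.542843 − -4930.196128·25.188) / -12115.668868 = -15.464617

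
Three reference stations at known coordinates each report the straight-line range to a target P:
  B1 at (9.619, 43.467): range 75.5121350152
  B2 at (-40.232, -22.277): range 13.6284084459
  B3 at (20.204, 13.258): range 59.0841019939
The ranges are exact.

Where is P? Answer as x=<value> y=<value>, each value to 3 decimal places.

x=-26.613 y=-22.785

eq1: (x − 9.619)² + (y − 43.467)² = 75.5121350152²
eq2: (x + 40.232)² + (y + 22.277)² = 13.6284084459²
eq3: (x − 20.204)² + (y − 13.258)² = 59.0841019939²
eq1−eq2, eq1−eq3 (x²,y² cancel):
  -99.702·x − 131.488·y = 5649.322321
  21.170·x − 60.418·y = 813.222356
det = -99.702·-60.418 − -131.488·21.170 = 8807.396396
x = (5649.322321·-60.418 − -131.488·813.222356) / 8807.396396 = -26.613061
y = (-99.702·813.222356 − 5649.322321·21.170) / 8807.396396 = -22.784946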